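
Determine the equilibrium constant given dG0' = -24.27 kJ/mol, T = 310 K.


Keq = exp(-dG0 * 1000 / (R * T))
Keq = exp(-(-24.27) * 1000 / (8.314 * 310))
Keq = 12291.7726

12291.7726


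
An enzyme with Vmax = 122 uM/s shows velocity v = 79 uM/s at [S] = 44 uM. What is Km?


Km = [S] * (Vmax - v) / v
Km = 44 * (122 - 79) / 79
Km = 23.9494 uM

23.9494 uM


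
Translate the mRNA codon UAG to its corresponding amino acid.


Standard genetic code lookup.
Codon UAG -> Stop

Stop


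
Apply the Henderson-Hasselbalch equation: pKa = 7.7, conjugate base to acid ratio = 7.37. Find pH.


pH = pKa + log10([A-]/[HA])
pH = 7.7 + log10(7.37)
pH = 8.5675

8.5675


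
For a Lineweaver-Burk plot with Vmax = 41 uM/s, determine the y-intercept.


y-intercept = 1/Vmax
= 1/41
= 0.0244 s/uM

0.0244 s/uM


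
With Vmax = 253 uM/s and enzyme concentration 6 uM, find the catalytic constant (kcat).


kcat = Vmax / [E]t
kcat = 253 / 6
kcat = 42.1667 s^-1

42.1667 s^-1


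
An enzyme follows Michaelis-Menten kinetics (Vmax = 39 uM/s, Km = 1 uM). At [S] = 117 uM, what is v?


v = Vmax * [S] / (Km + [S])
v = 39 * 117 / (1 + 117)
v = 38.6695 uM/s

38.6695 uM/s


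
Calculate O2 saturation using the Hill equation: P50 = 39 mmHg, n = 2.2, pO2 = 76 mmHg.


Y = pO2^n / (P50^n + pO2^n)
Y = 76^2.2 / (39^2.2 + 76^2.2)
Y = 81.27%

81.27%


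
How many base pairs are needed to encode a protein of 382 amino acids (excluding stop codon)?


Each amino acid = 1 codon = 3 bp
bp = 382 * 3 = 1146 bp

1146 bp


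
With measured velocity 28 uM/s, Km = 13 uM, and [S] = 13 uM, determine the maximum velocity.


Vmax = v * (Km + [S]) / [S]
Vmax = 28 * (13 + 13) / 13
Vmax = 56.0 uM/s

56.0 uM/s


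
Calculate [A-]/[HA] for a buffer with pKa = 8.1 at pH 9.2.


[A-]/[HA] = 10^(pH - pKa)
= 10^(9.2 - 8.1)
= 12.5893

12.5893


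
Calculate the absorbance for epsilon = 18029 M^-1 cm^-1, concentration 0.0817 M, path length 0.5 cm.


A = epsilon * c * l
A = 18029 * 0.0817 * 0.5
A = 736.4846

736.4846


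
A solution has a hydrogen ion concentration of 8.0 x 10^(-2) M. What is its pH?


pH = -log10([H+])
pH = -log10(8.0 x 10^(-2))
pH = 1.0969

1.0969


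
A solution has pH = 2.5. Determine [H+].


[H+] = 10^(-pH)
[H+] = 10^(-2.5)
[H+] = 0.0032 M

0.0032 M


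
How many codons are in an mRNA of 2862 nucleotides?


codons = nucleotides / 3
codons = 2862 / 3 = 954

954


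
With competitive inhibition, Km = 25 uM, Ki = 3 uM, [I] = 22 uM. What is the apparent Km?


Km_app = Km * (1 + [I]/Ki)
Km_app = 25 * (1 + 22/3)
Km_app = 208.3333 uM

208.3333 uM


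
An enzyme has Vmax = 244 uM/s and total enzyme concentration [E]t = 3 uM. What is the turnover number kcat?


kcat = Vmax / [E]t
kcat = 244 / 3
kcat = 81.3333 s^-1

81.3333 s^-1


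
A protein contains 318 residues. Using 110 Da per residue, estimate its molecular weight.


MW = n_residues * 110 Da
MW = 318 * 110
MW = 34980 Da

34980 Da


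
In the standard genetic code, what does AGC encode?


Standard genetic code lookup.
Codon AGC -> Ser

Ser


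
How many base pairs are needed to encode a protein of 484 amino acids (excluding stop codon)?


Each amino acid = 1 codon = 3 bp
bp = 484 * 3 = 1452 bp

1452 bp


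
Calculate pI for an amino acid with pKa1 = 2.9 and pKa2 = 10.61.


pI = (pKa1 + pKa2) / 2
pI = (2.9 + 10.61) / 2
pI = 6.755

6.755


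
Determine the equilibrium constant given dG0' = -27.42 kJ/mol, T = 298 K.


Keq = exp(-dG0 * 1000 / (R * T))
Keq = exp(-(-27.42) * 1000 / (8.314 * 298))
Keq = 64041.5163

64041.5163


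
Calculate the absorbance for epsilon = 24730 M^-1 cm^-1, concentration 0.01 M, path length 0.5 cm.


A = epsilon * c * l
A = 24730 * 0.01 * 0.5
A = 123.65

123.65


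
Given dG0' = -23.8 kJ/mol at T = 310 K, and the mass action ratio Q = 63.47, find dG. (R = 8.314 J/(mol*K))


dG = dG0' + RT * ln(Q) / 1000
dG = -23.8 + 8.314 * 310 * ln(63.47) / 1000
dG = -13.1026 kJ/mol

-13.1026 kJ/mol


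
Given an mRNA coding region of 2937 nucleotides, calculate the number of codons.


codons = nucleotides / 3
codons = 2937 / 3 = 979

979


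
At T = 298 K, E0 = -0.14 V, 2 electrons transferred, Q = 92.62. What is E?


E = E0 - (RT/nF) * ln(Q)
E = -0.14 - (8.314 * 298 / (2 * 96485)) * ln(92.62)
E = -0.1981 V

-0.1981 V


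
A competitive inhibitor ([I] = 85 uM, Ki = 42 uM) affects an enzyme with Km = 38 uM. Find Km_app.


Km_app = Km * (1 + [I]/Ki)
Km_app = 38 * (1 + 85/42)
Km_app = 114.9048 uM

114.9048 uM


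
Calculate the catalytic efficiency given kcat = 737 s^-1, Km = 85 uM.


Catalytic efficiency = kcat / Km
= 737 / 85
= 8.6706 uM^-1*s^-1

8.6706 uM^-1*s^-1


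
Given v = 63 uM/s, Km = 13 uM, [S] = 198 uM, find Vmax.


Vmax = v * (Km + [S]) / [S]
Vmax = 63 * (13 + 198) / 198
Vmax = 67.1364 uM/s

67.1364 uM/s


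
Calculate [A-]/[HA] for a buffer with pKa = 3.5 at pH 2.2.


[A-]/[HA] = 10^(pH - pKa)
= 10^(2.2 - 3.5)
= 0.0501

0.0501


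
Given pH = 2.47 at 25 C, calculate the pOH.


pOH = 14 - pH
pOH = 14 - 2.47
pOH = 11.53

11.53


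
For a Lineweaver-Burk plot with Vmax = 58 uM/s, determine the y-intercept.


y-intercept = 1/Vmax
= 1/58
= 0.0172 s/uM

0.0172 s/uM


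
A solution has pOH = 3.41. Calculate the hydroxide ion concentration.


[OH-] = 10^(-pOH)
[OH-] = 10^(-3.41)
[OH-] = 3.890e-04 M

3.890e-04 M


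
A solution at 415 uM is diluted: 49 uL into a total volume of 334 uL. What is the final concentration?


C2 = C1 * V1 / V2
C2 = 415 * 49 / 334
C2 = 60.8832 uM

60.8832 uM


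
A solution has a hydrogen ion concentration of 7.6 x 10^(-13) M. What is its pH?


pH = -log10([H+])
pH = -log10(7.6 x 10^(-13))
pH = 12.1192

12.1192


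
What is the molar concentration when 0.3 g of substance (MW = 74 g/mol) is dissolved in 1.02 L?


C = (mass / MW) / volume
C = (0.3 / 74) / 1.02
C = 0.004 M

0.004 M


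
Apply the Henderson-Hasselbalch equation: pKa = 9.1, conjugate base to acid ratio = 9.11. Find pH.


pH = pKa + log10([A-]/[HA])
pH = 9.1 + log10(9.11)
pH = 10.0595

10.0595


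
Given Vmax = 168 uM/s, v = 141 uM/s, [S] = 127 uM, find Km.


Km = [S] * (Vmax - v) / v
Km = 127 * (168 - 141) / 141
Km = 24.3191 uM

24.3191 uM


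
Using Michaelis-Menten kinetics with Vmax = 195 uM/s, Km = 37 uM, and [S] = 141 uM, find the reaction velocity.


v = Vmax * [S] / (Km + [S])
v = 195 * 141 / (37 + 141)
v = 154.4663 uM/s

154.4663 uM/s


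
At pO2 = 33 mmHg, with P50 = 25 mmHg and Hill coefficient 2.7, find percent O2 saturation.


Y = pO2^n / (P50^n + pO2^n)
Y = 33^2.7 / (25^2.7 + 33^2.7)
Y = 67.91%

67.91%


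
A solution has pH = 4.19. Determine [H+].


[H+] = 10^(-pH)
[H+] = 10^(-4.19)
[H+] = 6.457e-05 M

6.457e-05 M


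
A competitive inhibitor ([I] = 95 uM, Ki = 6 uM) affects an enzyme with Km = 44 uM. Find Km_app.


Km_app = Km * (1 + [I]/Ki)
Km_app = 44 * (1 + 95/6)
Km_app = 740.6667 uM

740.6667 uM


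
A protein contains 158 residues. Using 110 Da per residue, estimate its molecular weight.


MW = n_residues * 110 Da
MW = 158 * 110
MW = 17380 Da

17380 Da


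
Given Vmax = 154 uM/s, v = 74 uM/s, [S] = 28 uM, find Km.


Km = [S] * (Vmax - v) / v
Km = 28 * (154 - 74) / 74
Km = 30.2703 uM

30.2703 uM


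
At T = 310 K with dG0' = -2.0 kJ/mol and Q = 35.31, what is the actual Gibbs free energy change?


dG = dG0' + RT * ln(Q) / 1000
dG = -2.0 + 8.314 * 310 * ln(35.31) / 1000
dG = 7.1861 kJ/mol

7.1861 kJ/mol


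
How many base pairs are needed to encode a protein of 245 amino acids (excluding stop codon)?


Each amino acid = 1 codon = 3 bp
bp = 245 * 3 = 735 bp

735 bp


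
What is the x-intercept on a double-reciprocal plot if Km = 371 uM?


x-intercept = -1/Km
= -1/371
= -0.0027 1/uM

-0.0027 1/uM


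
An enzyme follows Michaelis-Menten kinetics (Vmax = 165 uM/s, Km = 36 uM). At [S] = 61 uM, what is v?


v = Vmax * [S] / (Km + [S])
v = 165 * 61 / (36 + 61)
v = 103.7629 uM/s

103.7629 uM/s


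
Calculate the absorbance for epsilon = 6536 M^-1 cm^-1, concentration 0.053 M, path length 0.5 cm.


A = epsilon * c * l
A = 6536 * 0.053 * 0.5
A = 173.204

173.204


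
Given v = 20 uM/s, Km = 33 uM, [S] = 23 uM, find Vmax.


Vmax = v * (Km + [S]) / [S]
Vmax = 20 * (33 + 23) / 23
Vmax = 48.6957 uM/s

48.6957 uM/s


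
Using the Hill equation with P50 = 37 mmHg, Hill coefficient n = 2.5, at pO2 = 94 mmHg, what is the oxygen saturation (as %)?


Y = pO2^n / (P50^n + pO2^n)
Y = 94^2.5 / (37^2.5 + 94^2.5)
Y = 91.14%

91.14%


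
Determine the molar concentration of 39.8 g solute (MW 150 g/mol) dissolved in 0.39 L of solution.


C = (mass / MW) / volume
C = (39.8 / 150) / 0.39
C = 0.6803 M

0.6803 M


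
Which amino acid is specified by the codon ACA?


Standard genetic code lookup.
Codon ACA -> Thr

Thr


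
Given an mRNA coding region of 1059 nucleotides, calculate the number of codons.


codons = nucleotides / 3
codons = 1059 / 3 = 353

353


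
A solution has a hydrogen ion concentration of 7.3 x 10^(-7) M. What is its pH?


pH = -log10([H+])
pH = -log10(7.3 x 10^(-7))
pH = 6.1367

6.1367


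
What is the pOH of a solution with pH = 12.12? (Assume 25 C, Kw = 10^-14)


pOH = 14 - pH
pOH = 14 - 12.12
pOH = 1.88

1.88


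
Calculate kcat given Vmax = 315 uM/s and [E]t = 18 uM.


kcat = Vmax / [E]t
kcat = 315 / 18
kcat = 17.5 s^-1

17.5 s^-1


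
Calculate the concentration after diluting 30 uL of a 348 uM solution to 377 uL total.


C2 = C1 * V1 / V2
C2 = 348 * 30 / 377
C2 = 27.6923 uM

27.6923 uM


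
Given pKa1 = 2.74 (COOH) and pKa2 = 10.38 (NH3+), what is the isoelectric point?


pI = (pKa1 + pKa2) / 2
pI = (2.74 + 10.38) / 2
pI = 6.56

6.56


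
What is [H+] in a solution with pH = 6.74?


[H+] = 10^(-pH)
[H+] = 10^(-6.74)
[H+] = 1.820e-07 M

1.820e-07 M


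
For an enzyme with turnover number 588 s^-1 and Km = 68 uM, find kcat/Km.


Catalytic efficiency = kcat / Km
= 588 / 68
= 8.6471 uM^-1*s^-1

8.6471 uM^-1*s^-1


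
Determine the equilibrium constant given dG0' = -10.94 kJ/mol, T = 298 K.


Keq = exp(-dG0 * 1000 / (R * T))
Keq = exp(-(-10.94) * 1000 / (8.314 * 298))
Keq = 82.7326

82.7326


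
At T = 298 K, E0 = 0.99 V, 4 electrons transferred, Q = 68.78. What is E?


E = E0 - (RT/nF) * ln(Q)
E = 0.99 - (8.314 * 298 / (4 * 96485)) * ln(68.78)
E = 0.9628 V

0.9628 V


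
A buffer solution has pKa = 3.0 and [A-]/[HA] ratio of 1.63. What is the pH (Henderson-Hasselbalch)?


pH = pKa + log10([A-]/[HA])
pH = 3.0 + log10(1.63)
pH = 3.2122

3.2122


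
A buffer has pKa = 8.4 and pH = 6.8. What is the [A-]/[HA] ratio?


[A-]/[HA] = 10^(pH - pKa)
= 10^(6.8 - 8.4)
= 0.0251

0.0251


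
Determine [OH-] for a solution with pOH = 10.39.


[OH-] = 10^(-pOH)
[OH-] = 10^(-10.39)
[OH-] = 4.074e-11 M

4.074e-11 M


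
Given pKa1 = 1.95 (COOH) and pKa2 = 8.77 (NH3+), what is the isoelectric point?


pI = (pKa1 + pKa2) / 2
pI = (1.95 + 8.77) / 2
pI = 5.36

5.36


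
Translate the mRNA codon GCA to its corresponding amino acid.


Standard genetic code lookup.
Codon GCA -> Ala

Ala


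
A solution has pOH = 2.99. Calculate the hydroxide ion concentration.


[OH-] = 10^(-pOH)
[OH-] = 10^(-2.99)
[OH-] = 0.001 M

0.001 M


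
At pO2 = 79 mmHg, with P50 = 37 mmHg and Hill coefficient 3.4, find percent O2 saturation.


Y = pO2^n / (P50^n + pO2^n)
Y = 79^3.4 / (37^3.4 + 79^3.4)
Y = 92.95%

92.95%


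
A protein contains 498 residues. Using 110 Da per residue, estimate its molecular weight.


MW = n_residues * 110 Da
MW = 498 * 110
MW = 54780 Da

54780 Da


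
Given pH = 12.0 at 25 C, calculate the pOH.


pOH = 14 - pH
pOH = 14 - 12.0
pOH = 2.0

2.0


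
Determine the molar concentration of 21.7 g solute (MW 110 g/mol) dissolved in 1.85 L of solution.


C = (mass / MW) / volume
C = (21.7 / 110) / 1.85
C = 0.1066 M

0.1066 M


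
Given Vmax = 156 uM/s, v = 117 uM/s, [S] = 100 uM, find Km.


Km = [S] * (Vmax - v) / v
Km = 100 * (156 - 117) / 117
Km = 33.3333 uM

33.3333 uM


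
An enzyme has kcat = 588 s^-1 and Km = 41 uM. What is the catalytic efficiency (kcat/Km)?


Catalytic efficiency = kcat / Km
= 588 / 41
= 14.3415 uM^-1*s^-1

14.3415 uM^-1*s^-1


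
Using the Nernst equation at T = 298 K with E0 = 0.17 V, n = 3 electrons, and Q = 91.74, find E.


E = E0 - (RT/nF) * ln(Q)
E = 0.17 - (8.314 * 298 / (3 * 96485)) * ln(91.74)
E = 0.1313 V

0.1313 V


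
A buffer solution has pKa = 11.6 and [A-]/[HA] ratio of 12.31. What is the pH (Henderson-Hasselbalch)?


pH = pKa + log10([A-]/[HA])
pH = 11.6 + log10(12.31)
pH = 12.6903

12.6903


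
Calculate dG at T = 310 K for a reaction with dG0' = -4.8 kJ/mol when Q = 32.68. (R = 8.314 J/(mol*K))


dG = dG0' + RT * ln(Q) / 1000
dG = -4.8 + 8.314 * 310 * ln(32.68) / 1000
dG = 4.1866 kJ/mol

4.1866 kJ/mol


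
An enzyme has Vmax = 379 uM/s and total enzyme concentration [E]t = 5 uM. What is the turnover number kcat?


kcat = Vmax / [E]t
kcat = 379 / 5
kcat = 75.8 s^-1

75.8 s^-1


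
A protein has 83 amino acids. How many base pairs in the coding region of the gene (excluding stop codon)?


Each amino acid = 1 codon = 3 bp
bp = 83 * 3 = 249 bp

249 bp


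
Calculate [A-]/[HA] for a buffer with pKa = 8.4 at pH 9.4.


[A-]/[HA] = 10^(pH - pKa)
= 10^(9.4 - 8.4)
= 10.0

10.0


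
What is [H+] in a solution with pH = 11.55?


[H+] = 10^(-pH)
[H+] = 10^(-11.55)
[H+] = 2.818e-12 M

2.818e-12 M


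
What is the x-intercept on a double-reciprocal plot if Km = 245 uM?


x-intercept = -1/Km
= -1/245
= -0.0041 1/uM

-0.0041 1/uM


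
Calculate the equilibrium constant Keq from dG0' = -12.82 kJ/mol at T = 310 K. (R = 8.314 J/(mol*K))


Keq = exp(-dG0 * 1000 / (R * T))
Keq = exp(-(-12.82) * 1000 / (8.314 * 310))
Keq = 144.6216

144.6216


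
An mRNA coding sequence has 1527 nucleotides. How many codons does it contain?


codons = nucleotides / 3
codons = 1527 / 3 = 509

509


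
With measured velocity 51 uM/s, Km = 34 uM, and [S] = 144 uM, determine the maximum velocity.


Vmax = v * (Km + [S]) / [S]
Vmax = 51 * (34 + 144) / 144
Vmax = 63.0417 uM/s

63.0417 uM/s


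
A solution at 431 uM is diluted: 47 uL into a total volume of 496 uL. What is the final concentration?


C2 = C1 * V1 / V2
C2 = 431 * 47 / 496
C2 = 40.8407 uM

40.8407 uM


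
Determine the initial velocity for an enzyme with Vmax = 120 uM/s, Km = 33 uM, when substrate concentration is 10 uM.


v = Vmax * [S] / (Km + [S])
v = 120 * 10 / (33 + 10)
v = 27.907 uM/s

27.907 uM/s


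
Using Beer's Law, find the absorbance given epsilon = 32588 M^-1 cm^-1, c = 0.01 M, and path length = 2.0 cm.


A = epsilon * c * l
A = 32588 * 0.01 * 2.0
A = 651.76

651.76


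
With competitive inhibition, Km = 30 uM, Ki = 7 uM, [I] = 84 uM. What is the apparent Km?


Km_app = Km * (1 + [I]/Ki)
Km_app = 30 * (1 + 84/7)
Km_app = 390.0 uM

390.0 uM


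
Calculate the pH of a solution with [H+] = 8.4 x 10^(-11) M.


pH = -log10([H+])
pH = -log10(8.4 x 10^(-11))
pH = 10.0757

10.0757


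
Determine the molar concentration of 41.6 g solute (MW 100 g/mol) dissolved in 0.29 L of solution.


C = (mass / MW) / volume
C = (41.6 / 100) / 0.29
C = 1.4345 M

1.4345 M


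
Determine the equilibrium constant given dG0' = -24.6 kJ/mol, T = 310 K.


Keq = exp(-dG0 * 1000 / (R * T))
Keq = exp(-(-24.6) * 1000 / (8.314 * 310))
Keq = 13970.7957

13970.7957


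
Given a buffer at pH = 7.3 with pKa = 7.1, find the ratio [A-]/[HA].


[A-]/[HA] = 10^(pH - pKa)
= 10^(7.3 - 7.1)
= 1.5849

1.5849


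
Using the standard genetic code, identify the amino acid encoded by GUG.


Standard genetic code lookup.
Codon GUG -> Val

Val


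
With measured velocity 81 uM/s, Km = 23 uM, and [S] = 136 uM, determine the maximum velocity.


Vmax = v * (Km + [S]) / [S]
Vmax = 81 * (23 + 136) / 136
Vmax = 94.6985 uM/s

94.6985 uM/s


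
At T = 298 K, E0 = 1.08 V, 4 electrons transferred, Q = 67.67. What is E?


E = E0 - (RT/nF) * ln(Q)
E = 1.08 - (8.314 * 298 / (4 * 96485)) * ln(67.67)
E = 1.0529 V

1.0529 V


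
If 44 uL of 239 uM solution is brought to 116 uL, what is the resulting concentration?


C2 = C1 * V1 / V2
C2 = 239 * 44 / 116
C2 = 90.6552 uM

90.6552 uM


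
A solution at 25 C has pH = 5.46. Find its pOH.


pOH = 14 - pH
pOH = 14 - 5.46
pOH = 8.54

8.54


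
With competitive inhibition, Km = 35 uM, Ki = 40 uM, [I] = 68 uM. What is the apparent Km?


Km_app = Km * (1 + [I]/Ki)
Km_app = 35 * (1 + 68/40)
Km_app = 94.5 uM

94.5 uM


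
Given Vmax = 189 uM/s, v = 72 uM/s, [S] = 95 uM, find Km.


Km = [S] * (Vmax - v) / v
Km = 95 * (189 - 72) / 72
Km = 154.375 uM

154.375 uM


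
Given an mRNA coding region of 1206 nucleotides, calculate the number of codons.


codons = nucleotides / 3
codons = 1206 / 3 = 402

402


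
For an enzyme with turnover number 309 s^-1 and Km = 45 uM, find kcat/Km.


Catalytic efficiency = kcat / Km
= 309 / 45
= 6.8667 uM^-1*s^-1

6.8667 uM^-1*s^-1


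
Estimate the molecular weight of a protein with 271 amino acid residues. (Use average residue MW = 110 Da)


MW = n_residues * 110 Da
MW = 271 * 110
MW = 29810 Da

29810 Da


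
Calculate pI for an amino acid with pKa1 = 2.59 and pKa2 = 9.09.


pI = (pKa1 + pKa2) / 2
pI = (2.59 + 9.09) / 2
pI = 5.84

5.84


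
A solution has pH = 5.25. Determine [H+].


[H+] = 10^(-pH)
[H+] = 10^(-5.25)
[H+] = 5.623e-06 M

5.623e-06 M


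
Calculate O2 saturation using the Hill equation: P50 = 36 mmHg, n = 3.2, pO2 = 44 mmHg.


Y = pO2^n / (P50^n + pO2^n)
Y = 44^3.2 / (36^3.2 + 44^3.2)
Y = 65.52%

65.52%


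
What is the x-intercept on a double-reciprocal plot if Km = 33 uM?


x-intercept = -1/Km
= -1/33
= -0.0303 1/uM

-0.0303 1/uM


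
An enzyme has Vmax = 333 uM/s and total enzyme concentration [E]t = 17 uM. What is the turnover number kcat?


kcat = Vmax / [E]t
kcat = 333 / 17
kcat = 19.5882 s^-1

19.5882 s^-1


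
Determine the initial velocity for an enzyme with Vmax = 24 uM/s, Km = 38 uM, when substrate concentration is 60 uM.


v = Vmax * [S] / (Km + [S])
v = 24 * 60 / (38 + 60)
v = 14.6939 uM/s

14.6939 uM/s


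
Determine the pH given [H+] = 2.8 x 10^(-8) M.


pH = -log10([H+])
pH = -log10(2.8 x 10^(-8))
pH = 7.5528

7.5528


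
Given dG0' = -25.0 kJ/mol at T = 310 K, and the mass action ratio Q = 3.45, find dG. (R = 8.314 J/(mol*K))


dG = dG0' + RT * ln(Q) / 1000
dG = -25.0 + 8.314 * 310 * ln(3.45) / 1000
dG = -21.8083 kJ/mol

-21.8083 kJ/mol


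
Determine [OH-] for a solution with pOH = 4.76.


[OH-] = 10^(-pOH)
[OH-] = 10^(-4.76)
[OH-] = 1.738e-05 M

1.738e-05 M


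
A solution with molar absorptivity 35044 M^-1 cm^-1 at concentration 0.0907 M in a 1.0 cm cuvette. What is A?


A = epsilon * c * l
A = 35044 * 0.0907 * 1.0
A = 3178.4908

3178.4908


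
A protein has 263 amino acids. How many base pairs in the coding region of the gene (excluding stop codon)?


Each amino acid = 1 codon = 3 bp
bp = 263 * 3 = 789 bp

789 bp


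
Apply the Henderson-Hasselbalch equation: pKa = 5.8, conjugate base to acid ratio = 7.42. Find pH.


pH = pKa + log10([A-]/[HA])
pH = 5.8 + log10(7.42)
pH = 6.6704

6.6704


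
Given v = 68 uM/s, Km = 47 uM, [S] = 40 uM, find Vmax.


Vmax = v * (Km + [S]) / [S]
Vmax = 68 * (47 + 40) / 40
Vmax = 147.9 uM/s

147.9 uM/s


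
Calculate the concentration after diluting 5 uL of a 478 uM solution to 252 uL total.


C2 = C1 * V1 / V2
C2 = 478 * 5 / 252
C2 = 9.4841 uM

9.4841 uM


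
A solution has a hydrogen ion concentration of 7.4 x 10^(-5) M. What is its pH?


pH = -log10([H+])
pH = -log10(7.4 x 10^(-5))
pH = 4.1308

4.1308


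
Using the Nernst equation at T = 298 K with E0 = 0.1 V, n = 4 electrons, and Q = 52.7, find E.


E = E0 - (RT/nF) * ln(Q)
E = 0.1 - (8.314 * 298 / (4 * 96485)) * ln(52.7)
E = 0.0745 V

0.0745 V


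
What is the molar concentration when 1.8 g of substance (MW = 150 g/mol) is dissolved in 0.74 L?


C = (mass / MW) / volume
C = (1.8 / 150) / 0.74
C = 0.0162 M

0.0162 M


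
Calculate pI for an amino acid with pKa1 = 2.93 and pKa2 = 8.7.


pI = (pKa1 + pKa2) / 2
pI = (2.93 + 8.7) / 2
pI = 5.815

5.815


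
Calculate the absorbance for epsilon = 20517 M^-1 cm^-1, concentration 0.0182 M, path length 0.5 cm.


A = epsilon * c * l
A = 20517 * 0.0182 * 0.5
A = 186.7047

186.7047


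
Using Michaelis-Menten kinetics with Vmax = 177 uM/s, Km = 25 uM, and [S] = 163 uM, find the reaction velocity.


v = Vmax * [S] / (Km + [S])
v = 177 * 163 / (25 + 163)
v = 153.4628 uM/s

153.4628 uM/s


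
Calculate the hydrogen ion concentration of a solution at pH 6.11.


[H+] = 10^(-pH)
[H+] = 10^(-6.11)
[H+] = 7.762e-07 M

7.762e-07 M


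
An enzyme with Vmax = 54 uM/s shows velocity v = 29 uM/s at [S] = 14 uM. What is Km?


Km = [S] * (Vmax - v) / v
Km = 14 * (54 - 29) / 29
Km = 12.069 uM

12.069 uM


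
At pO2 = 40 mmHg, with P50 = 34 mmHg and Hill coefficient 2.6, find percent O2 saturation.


Y = pO2^n / (P50^n + pO2^n)
Y = 40^2.6 / (34^2.6 + 40^2.6)
Y = 60.41%

60.41%


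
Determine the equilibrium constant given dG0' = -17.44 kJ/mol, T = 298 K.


Keq = exp(-dG0 * 1000 / (R * T))
Keq = exp(-(-17.44) * 1000 / (8.314 * 298))
Keq = 1140.4174

1140.4174


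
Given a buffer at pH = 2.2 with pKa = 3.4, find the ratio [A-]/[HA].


[A-]/[HA] = 10^(pH - pKa)
= 10^(2.2 - 3.4)
= 0.0631

0.0631


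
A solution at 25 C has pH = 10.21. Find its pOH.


pOH = 14 - pH
pOH = 14 - 10.21
pOH = 3.79

3.79


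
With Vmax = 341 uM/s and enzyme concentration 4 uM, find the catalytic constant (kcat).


kcat = Vmax / [E]t
kcat = 341 / 4
kcat = 85.25 s^-1

85.25 s^-1


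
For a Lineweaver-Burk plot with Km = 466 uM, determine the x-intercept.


x-intercept = -1/Km
= -1/466
= -0.0021 1/uM

-0.0021 1/uM


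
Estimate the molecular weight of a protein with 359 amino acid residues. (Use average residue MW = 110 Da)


MW = n_residues * 110 Da
MW = 359 * 110
MW = 39490 Da

39490 Da


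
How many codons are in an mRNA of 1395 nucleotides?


codons = nucleotides / 3
codons = 1395 / 3 = 465

465


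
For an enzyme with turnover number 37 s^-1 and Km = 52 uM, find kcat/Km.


Catalytic efficiency = kcat / Km
= 37 / 52
= 0.7115 uM^-1*s^-1

0.7115 uM^-1*s^-1


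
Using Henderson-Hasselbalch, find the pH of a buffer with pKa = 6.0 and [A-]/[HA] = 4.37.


pH = pKa + log10([A-]/[HA])
pH = 6.0 + log10(4.37)
pH = 6.6405

6.6405


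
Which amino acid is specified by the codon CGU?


Standard genetic code lookup.
Codon CGU -> Arg

Arg


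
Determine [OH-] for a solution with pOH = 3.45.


[OH-] = 10^(-pOH)
[OH-] = 10^(-3.45)
[OH-] = 3.548e-04 M

3.548e-04 M


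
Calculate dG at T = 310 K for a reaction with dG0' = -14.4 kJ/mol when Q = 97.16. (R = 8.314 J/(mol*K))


dG = dG0' + RT * ln(Q) / 1000
dG = -14.4 + 8.314 * 310 * ln(97.16) / 1000
dG = -2.6052 kJ/mol

-2.6052 kJ/mol


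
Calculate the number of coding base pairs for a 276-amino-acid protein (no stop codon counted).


Each amino acid = 1 codon = 3 bp
bp = 276 * 3 = 828 bp

828 bp


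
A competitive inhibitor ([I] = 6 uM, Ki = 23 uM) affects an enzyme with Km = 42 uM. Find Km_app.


Km_app = Km * (1 + [I]/Ki)
Km_app = 42 * (1 + 6/23)
Km_app = 52.9565 uM

52.9565 uM


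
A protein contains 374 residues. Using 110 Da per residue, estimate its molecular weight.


MW = n_residues * 110 Da
MW = 374 * 110
MW = 41140 Da

41140 Da


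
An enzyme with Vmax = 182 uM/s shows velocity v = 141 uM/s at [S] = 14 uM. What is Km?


Km = [S] * (Vmax - v) / v
Km = 14 * (182 - 141) / 141
Km = 4.0709 uM

4.0709 uM


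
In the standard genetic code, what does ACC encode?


Standard genetic code lookup.
Codon ACC -> Thr

Thr


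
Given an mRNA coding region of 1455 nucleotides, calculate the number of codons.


codons = nucleotides / 3
codons = 1455 / 3 = 485

485


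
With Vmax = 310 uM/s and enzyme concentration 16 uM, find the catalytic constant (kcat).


kcat = Vmax / [E]t
kcat = 310 / 16
kcat = 19.375 s^-1

19.375 s^-1


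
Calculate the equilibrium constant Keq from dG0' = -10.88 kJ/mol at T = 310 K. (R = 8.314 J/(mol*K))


Keq = exp(-dG0 * 1000 / (R * T))
Keq = exp(-(-10.88) * 1000 / (8.314 * 310))
Keq = 68.1292

68.1292


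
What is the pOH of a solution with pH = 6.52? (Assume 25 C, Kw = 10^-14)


pOH = 14 - pH
pOH = 14 - 6.52
pOH = 7.48

7.48


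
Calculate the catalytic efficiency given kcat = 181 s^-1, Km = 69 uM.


Catalytic efficiency = kcat / Km
= 181 / 69
= 2.6232 uM^-1*s^-1

2.6232 uM^-1*s^-1


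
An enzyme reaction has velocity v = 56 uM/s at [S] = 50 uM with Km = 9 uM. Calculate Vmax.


Vmax = v * (Km + [S]) / [S]
Vmax = 56 * (9 + 50) / 50
Vmax = 66.08 uM/s

66.08 uM/s


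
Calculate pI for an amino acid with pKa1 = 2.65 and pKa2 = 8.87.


pI = (pKa1 + pKa2) / 2
pI = (2.65 + 8.87) / 2
pI = 5.76

5.76


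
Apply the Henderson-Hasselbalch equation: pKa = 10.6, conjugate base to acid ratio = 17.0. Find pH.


pH = pKa + log10([A-]/[HA])
pH = 10.6 + log10(17.0)
pH = 11.8304

11.8304


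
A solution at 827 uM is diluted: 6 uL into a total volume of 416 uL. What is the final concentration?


C2 = C1 * V1 / V2
C2 = 827 * 6 / 416
C2 = 11.9279 uM

11.9279 uM


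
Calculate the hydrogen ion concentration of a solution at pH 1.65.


[H+] = 10^(-pH)
[H+] = 10^(-1.65)
[H+] = 0.0224 M

0.0224 M


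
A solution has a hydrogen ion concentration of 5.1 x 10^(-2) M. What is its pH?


pH = -log10([H+])
pH = -log10(5.1 x 10^(-2))
pH = 1.2924

1.2924


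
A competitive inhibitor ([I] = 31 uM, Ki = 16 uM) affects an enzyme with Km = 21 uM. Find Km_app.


Km_app = Km * (1 + [I]/Ki)
Km_app = 21 * (1 + 31/16)
Km_app = 61.6875 uM

61.6875 uM


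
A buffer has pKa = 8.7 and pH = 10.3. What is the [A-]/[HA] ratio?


[A-]/[HA] = 10^(pH - pKa)
= 10^(10.3 - 8.7)
= 39.8107

39.8107


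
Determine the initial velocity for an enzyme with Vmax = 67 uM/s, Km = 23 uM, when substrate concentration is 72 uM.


v = Vmax * [S] / (Km + [S])
v = 67 * 72 / (23 + 72)
v = 50.7789 uM/s

50.7789 uM/s


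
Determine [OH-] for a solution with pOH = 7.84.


[OH-] = 10^(-pOH)
[OH-] = 10^(-7.84)
[OH-] = 1.445e-08 M

1.445e-08 M


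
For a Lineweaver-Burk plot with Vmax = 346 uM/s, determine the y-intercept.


y-intercept = 1/Vmax
= 1/346
= 0.0029 s/uM

0.0029 s/uM


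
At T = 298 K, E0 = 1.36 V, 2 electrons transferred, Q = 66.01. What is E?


E = E0 - (RT/nF) * ln(Q)
E = 1.36 - (8.314 * 298 / (2 * 96485)) * ln(66.01)
E = 1.3062 V

1.3062 V


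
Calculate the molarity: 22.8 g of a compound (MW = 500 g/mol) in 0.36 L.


C = (mass / MW) / volume
C = (22.8 / 500) / 0.36
C = 0.1267 M

0.1267 M


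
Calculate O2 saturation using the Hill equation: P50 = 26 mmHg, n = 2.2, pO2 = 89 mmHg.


Y = pO2^n / (P50^n + pO2^n)
Y = 89^2.2 / (26^2.2 + 89^2.2)
Y = 93.74%

93.74%


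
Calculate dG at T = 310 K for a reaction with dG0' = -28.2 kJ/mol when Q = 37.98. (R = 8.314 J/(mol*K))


dG = dG0' + RT * ln(Q) / 1000
dG = -28.2 + 8.314 * 310 * ln(37.98) / 1000
dG = -18.8261 kJ/mol

-18.8261 kJ/mol


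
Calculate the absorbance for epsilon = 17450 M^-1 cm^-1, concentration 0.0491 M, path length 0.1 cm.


A = epsilon * c * l
A = 17450 * 0.0491 * 0.1
A = 85.6795

85.6795


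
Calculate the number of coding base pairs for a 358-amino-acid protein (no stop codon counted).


Each amino acid = 1 codon = 3 bp
bp = 358 * 3 = 1074 bp

1074 bp


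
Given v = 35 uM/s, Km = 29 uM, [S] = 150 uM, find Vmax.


Vmax = v * (Km + [S]) / [S]
Vmax = 35 * (29 + 150) / 150
Vmax = 41.7667 uM/s

41.7667 uM/s


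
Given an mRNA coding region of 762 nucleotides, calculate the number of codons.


codons = nucleotides / 3
codons = 762 / 3 = 254

254


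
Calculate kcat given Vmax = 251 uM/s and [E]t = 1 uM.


kcat = Vmax / [E]t
kcat = 251 / 1
kcat = 251.0 s^-1

251.0 s^-1


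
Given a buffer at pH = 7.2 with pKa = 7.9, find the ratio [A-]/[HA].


[A-]/[HA] = 10^(pH - pKa)
= 10^(7.2 - 7.9)
= 0.1995

0.1995


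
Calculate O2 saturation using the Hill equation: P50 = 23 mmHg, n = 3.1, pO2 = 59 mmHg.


Y = pO2^n / (P50^n + pO2^n)
Y = 59^3.1 / (23^3.1 + 59^3.1)
Y = 94.88%

94.88%


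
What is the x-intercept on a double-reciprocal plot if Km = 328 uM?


x-intercept = -1/Km
= -1/328
= -0.003 1/uM

-0.003 1/uM


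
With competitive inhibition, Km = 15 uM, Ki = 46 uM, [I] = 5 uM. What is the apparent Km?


Km_app = Km * (1 + [I]/Ki)
Km_app = 15 * (1 + 5/46)
Km_app = 16.6304 uM

16.6304 uM


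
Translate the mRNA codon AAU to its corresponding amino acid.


Standard genetic code lookup.
Codon AAU -> Asn

Asn


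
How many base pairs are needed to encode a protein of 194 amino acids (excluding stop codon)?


Each amino acid = 1 codon = 3 bp
bp = 194 * 3 = 582 bp

582 bp


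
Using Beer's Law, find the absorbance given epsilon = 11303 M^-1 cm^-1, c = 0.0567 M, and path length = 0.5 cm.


A = epsilon * c * l
A = 11303 * 0.0567 * 0.5
A = 320.44

320.44


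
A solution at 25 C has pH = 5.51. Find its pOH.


pOH = 14 - pH
pOH = 14 - 5.51
pOH = 8.49

8.49


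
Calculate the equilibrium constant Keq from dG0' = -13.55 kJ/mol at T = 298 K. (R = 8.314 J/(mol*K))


Keq = exp(-dG0 * 1000 / (R * T))
Keq = exp(-(-13.55) * 1000 / (8.314 * 298))
Keq = 237.2381

237.2381


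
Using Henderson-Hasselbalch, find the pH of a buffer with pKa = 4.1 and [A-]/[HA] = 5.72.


pH = pKa + log10([A-]/[HA])
pH = 4.1 + log10(5.72)
pH = 4.8574

4.8574


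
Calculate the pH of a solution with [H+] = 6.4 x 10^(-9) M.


pH = -log10([H+])
pH = -log10(6.4 x 10^(-9))
pH = 8.1938

8.1938


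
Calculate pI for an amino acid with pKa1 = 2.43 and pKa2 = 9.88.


pI = (pKa1 + pKa2) / 2
pI = (2.43 + 9.88) / 2
pI = 6.155

6.155


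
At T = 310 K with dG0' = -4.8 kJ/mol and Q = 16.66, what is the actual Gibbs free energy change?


dG = dG0' + RT * ln(Q) / 1000
dG = -4.8 + 8.314 * 310 * ln(16.66) / 1000
dG = 2.4501 kJ/mol

2.4501 kJ/mol


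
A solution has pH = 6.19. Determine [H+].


[H+] = 10^(-pH)
[H+] = 10^(-6.19)
[H+] = 6.457e-07 M

6.457e-07 M


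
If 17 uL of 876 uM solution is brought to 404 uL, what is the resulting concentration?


C2 = C1 * V1 / V2
C2 = 876 * 17 / 404
C2 = 36.8614 uM

36.8614 uM


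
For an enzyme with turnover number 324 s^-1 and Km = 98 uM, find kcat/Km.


Catalytic efficiency = kcat / Km
= 324 / 98
= 3.3061 uM^-1*s^-1

3.3061 uM^-1*s^-1


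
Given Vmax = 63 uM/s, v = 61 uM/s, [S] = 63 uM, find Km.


Km = [S] * (Vmax - v) / v
Km = 63 * (63 - 61) / 61
Km = 2.0656 uM

2.0656 uM


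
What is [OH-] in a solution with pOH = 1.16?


[OH-] = 10^(-pOH)
[OH-] = 10^(-1.16)
[OH-] = 0.0692 M

0.0692 M


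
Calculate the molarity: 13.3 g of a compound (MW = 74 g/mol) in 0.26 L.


C = (mass / MW) / volume
C = (13.3 / 74) / 0.26
C = 0.6913 M

0.6913 M


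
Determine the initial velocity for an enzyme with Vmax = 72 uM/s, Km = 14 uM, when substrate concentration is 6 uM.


v = Vmax * [S] / (Km + [S])
v = 72 * 6 / (14 + 6)
v = 21.6 uM/s

21.6 uM/s


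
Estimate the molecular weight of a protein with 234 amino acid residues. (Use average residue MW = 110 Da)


MW = n_residues * 110 Da
MW = 234 * 110
MW = 25740 Da

25740 Da


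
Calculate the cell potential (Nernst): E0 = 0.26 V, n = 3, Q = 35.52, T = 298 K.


E = E0 - (RT/nF) * ln(Q)
E = 0.26 - (8.314 * 298 / (3 * 96485)) * ln(35.52)
E = 0.2294 V

0.2294 V


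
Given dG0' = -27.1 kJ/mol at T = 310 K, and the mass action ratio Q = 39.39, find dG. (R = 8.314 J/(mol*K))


dG = dG0' + RT * ln(Q) / 1000
dG = -27.1 + 8.314 * 310 * ln(39.39) / 1000
dG = -17.6321 kJ/mol

-17.6321 kJ/mol


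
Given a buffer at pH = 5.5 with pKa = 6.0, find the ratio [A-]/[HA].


[A-]/[HA] = 10^(pH - pKa)
= 10^(5.5 - 6.0)
= 0.3162

0.3162


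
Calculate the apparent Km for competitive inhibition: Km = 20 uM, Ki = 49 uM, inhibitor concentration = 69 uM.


Km_app = Km * (1 + [I]/Ki)
Km_app = 20 * (1 + 69/49)
Km_app = 48.1633 uM

48.1633 uM


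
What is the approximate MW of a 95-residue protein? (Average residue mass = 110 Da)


MW = n_residues * 110 Da
MW = 95 * 110
MW = 10450 Da

10450 Da


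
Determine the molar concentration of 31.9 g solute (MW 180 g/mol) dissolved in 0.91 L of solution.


C = (mass / MW) / volume
C = (31.9 / 180) / 0.91
C = 0.1947 M

0.1947 M


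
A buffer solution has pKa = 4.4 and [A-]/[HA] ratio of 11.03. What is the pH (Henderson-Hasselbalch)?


pH = pKa + log10([A-]/[HA])
pH = 4.4 + log10(11.03)
pH = 5.4426

5.4426


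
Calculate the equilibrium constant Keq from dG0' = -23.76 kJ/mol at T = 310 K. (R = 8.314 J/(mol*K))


Keq = exp(-dG0 * 1000 / (R * T))
Keq = exp(-(-23.76) * 1000 / (8.314 * 310))
Keq = 10085.0256

10085.0256


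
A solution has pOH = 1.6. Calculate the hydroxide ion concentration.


[OH-] = 10^(-pOH)
[OH-] = 10^(-1.6)
[OH-] = 0.0251 M

0.0251 M


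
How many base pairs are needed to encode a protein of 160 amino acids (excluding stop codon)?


Each amino acid = 1 codon = 3 bp
bp = 160 * 3 = 480 bp

480 bp


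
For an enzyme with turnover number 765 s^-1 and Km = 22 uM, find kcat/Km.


Catalytic efficiency = kcat / Km
= 765 / 22
= 34.7727 uM^-1*s^-1

34.7727 uM^-1*s^-1


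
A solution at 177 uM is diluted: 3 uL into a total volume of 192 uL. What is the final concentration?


C2 = C1 * V1 / V2
C2 = 177 * 3 / 192
C2 = 2.7656 uM

2.7656 uM


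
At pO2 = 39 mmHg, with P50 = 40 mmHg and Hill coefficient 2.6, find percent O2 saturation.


Y = pO2^n / (P50^n + pO2^n)
Y = 39^2.6 / (40^2.6 + 39^2.6)
Y = 48.35%

48.35%


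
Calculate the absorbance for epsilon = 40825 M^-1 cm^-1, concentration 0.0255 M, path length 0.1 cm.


A = epsilon * c * l
A = 40825 * 0.0255 * 0.1
A = 104.1037

104.1037


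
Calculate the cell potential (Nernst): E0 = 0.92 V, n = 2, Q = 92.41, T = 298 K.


E = E0 - (RT/nF) * ln(Q)
E = 0.92 - (8.314 * 298 / (2 * 96485)) * ln(92.41)
E = 0.8619 V

0.8619 V


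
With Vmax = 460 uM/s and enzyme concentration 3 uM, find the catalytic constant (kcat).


kcat = Vmax / [E]t
kcat = 460 / 3
kcat = 153.3333 s^-1

153.3333 s^-1


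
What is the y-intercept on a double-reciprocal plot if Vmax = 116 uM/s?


y-intercept = 1/Vmax
= 1/116
= 0.0086 s/uM

0.0086 s/uM


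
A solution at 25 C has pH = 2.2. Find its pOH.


pOH = 14 - pH
pOH = 14 - 2.2
pOH = 11.8

11.8


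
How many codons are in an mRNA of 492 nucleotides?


codons = nucleotides / 3
codons = 492 / 3 = 164

164


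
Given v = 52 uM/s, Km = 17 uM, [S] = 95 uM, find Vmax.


Vmax = v * (Km + [S]) / [S]
Vmax = 52 * (17 + 95) / 95
Vmax = 61.3053 uM/s

61.3053 uM/s


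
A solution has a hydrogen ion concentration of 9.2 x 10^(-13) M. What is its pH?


pH = -log10([H+])
pH = -log10(9.2 x 10^(-13))
pH = 12.0362

12.0362


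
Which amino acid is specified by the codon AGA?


Standard genetic code lookup.
Codon AGA -> Arg

Arg


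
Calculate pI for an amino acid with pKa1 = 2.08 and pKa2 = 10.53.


pI = (pKa1 + pKa2) / 2
pI = (2.08 + 10.53) / 2
pI = 6.305

6.305


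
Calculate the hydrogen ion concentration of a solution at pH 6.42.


[H+] = 10^(-pH)
[H+] = 10^(-6.42)
[H+] = 3.802e-07 M

3.802e-07 M


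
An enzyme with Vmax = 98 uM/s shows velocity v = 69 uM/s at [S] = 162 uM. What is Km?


Km = [S] * (Vmax - v) / v
Km = 162 * (98 - 69) / 69
Km = 68.087 uM

68.087 uM


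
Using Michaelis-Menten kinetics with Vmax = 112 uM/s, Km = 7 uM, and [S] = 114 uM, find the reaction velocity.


v = Vmax * [S] / (Km + [S])
v = 112 * 114 / (7 + 114)
v = 105.5207 uM/s

105.5207 uM/s


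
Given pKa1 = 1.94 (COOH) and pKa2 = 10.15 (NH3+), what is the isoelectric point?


pI = (pKa1 + pKa2) / 2
pI = (1.94 + 10.15) / 2
pI = 6.045

6.045


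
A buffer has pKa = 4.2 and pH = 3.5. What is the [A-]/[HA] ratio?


[A-]/[HA] = 10^(pH - pKa)
= 10^(3.5 - 4.2)
= 0.1995

0.1995


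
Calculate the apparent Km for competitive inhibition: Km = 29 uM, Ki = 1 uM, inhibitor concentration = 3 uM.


Km_app = Km * (1 + [I]/Ki)
Km_app = 29 * (1 + 3/1)
Km_app = 116.0 uM

116.0 uM


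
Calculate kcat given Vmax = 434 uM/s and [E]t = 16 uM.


kcat = Vmax / [E]t
kcat = 434 / 16
kcat = 27.125 s^-1

27.125 s^-1


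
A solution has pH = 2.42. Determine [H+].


[H+] = 10^(-pH)
[H+] = 10^(-2.42)
[H+] = 0.0038 M

0.0038 M


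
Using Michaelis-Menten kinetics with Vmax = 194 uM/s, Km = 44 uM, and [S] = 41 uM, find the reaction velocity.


v = Vmax * [S] / (Km + [S])
v = 194 * 41 / (44 + 41)
v = 93.5765 uM/s

93.5765 uM/s


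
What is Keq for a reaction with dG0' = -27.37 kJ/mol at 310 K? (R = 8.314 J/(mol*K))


Keq = exp(-dG0 * 1000 / (R * T))
Keq = exp(-(-27.37) * 1000 / (8.314 * 310))
Keq = 40924.1607

40924.1607


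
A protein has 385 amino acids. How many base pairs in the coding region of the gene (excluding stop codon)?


Each amino acid = 1 codon = 3 bp
bp = 385 * 3 = 1155 bp

1155 bp


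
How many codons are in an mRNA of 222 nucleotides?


codons = nucleotides / 3
codons = 222 / 3 = 74

74


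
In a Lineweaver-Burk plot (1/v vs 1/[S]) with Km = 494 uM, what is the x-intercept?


x-intercept = -1/Km
= -1/494
= -0.002 1/uM

-0.002 1/uM


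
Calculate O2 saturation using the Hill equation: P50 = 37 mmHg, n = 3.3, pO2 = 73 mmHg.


Y = pO2^n / (P50^n + pO2^n)
Y = 73^3.3 / (37^3.3 + 73^3.3)
Y = 90.4%

90.4%


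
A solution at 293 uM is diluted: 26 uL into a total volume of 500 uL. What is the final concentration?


C2 = C1 * V1 / V2
C2 = 293 * 26 / 500
C2 = 15.236 uM

15.236 uM


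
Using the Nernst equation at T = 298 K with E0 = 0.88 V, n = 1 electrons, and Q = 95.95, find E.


E = E0 - (RT/nF) * ln(Q)
E = 0.88 - (8.314 * 298 / (1 * 96485)) * ln(95.95)
E = 0.7628 V

0.7628 V


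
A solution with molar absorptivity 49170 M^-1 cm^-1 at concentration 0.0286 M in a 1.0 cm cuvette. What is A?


A = epsilon * c * l
A = 49170 * 0.0286 * 1.0
A = 1406.262

1406.262


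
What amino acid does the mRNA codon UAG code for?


Standard genetic code lookup.
Codon UAG -> Stop

Stop


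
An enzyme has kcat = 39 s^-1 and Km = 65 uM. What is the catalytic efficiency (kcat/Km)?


Catalytic efficiency = kcat / Km
= 39 / 65
= 0.6 uM^-1*s^-1

0.6 uM^-1*s^-1


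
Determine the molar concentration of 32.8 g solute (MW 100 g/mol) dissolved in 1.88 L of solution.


C = (mass / MW) / volume
C = (32.8 / 100) / 1.88
C = 0.1745 M

0.1745 M


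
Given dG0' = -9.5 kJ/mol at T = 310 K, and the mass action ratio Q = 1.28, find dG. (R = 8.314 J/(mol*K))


dG = dG0' + RT * ln(Q) / 1000
dG = -9.5 + 8.314 * 310 * ln(1.28) / 1000
dG = -8.8638 kJ/mol

-8.8638 kJ/mol


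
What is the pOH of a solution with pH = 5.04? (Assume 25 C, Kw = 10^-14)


pOH = 14 - pH
pOH = 14 - 5.04
pOH = 8.96

8.96


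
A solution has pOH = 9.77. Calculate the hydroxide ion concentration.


[OH-] = 10^(-pOH)
[OH-] = 10^(-9.77)
[OH-] = 1.698e-10 M

1.698e-10 M


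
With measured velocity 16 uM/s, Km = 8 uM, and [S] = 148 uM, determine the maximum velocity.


Vmax = v * (Km + [S]) / [S]
Vmax = 16 * (8 + 148) / 148
Vmax = 16.8649 uM/s

16.8649 uM/s
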